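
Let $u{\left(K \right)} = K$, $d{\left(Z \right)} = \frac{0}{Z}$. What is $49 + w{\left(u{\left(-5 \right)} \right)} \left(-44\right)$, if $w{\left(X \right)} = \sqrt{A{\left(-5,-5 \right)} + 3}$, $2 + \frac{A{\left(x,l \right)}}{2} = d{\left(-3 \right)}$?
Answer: $49 - 44 i \approx 49.0 - 44.0 i$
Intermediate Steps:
$d{\left(Z \right)} = 0$
$A{\left(x,l \right)} = -4$ ($A{\left(x,l \right)} = -4 + 2 \cdot 0 = -4 + 0 = -4$)
$w{\left(X \right)} = i$ ($w{\left(X \right)} = \sqrt{-4 + 3} = \sqrt{-1} = i$)
$49 + w{\left(u{\left(-5 \right)} \right)} \left(-44\right) = 49 + i \left(-44\right) = 49 - 44 i$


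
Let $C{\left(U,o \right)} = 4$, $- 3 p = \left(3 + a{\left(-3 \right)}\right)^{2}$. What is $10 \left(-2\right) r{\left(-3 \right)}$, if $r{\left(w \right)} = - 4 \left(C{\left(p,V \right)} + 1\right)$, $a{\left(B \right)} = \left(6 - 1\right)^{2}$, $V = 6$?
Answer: $400$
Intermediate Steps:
$a{\left(B \right)} = 25$ ($a{\left(B \right)} = 5^{2} = 25$)
$p = - \frac{784}{3}$ ($p = - \frac{\left(3 + 25\right)^{2}}{3} = - \frac{28^{2}}{3} = \left(- \frac{1}{3}\right) 784 = - \frac{784}{3} \approx -261.33$)
$r{\left(w \right)} = -20$ ($r{\left(w \right)} = - 4 \left(4 + 1\right) = \left(-4\right) 5 = -20$)
$10 \left(-2\right) r{\left(-3 \right)} = 10 \left(-2\right) \left(-20\right) = \left(-20\right) \left(-20\right) = 400$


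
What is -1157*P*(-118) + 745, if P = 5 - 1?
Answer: 546849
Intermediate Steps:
P = 4
-1157*P*(-118) + 745 = -4628*(-118) + 745 = -1157*(-472) + 745 = 546104 + 745 = 546849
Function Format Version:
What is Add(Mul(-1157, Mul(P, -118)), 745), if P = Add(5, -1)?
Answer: 546849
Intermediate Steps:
P = 4
Add(Mul(-1157, Mul(P, -118)), 745) = Add(Mul(-1157, Mul(4, -118)), 745) = Add(Mul(-1157, -472), 745) = Add(546104, 745) = 546849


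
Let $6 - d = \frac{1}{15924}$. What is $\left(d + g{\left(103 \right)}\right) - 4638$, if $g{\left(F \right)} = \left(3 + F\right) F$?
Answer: $\frac{100098263}{15924} \approx 6286.0$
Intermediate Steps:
$d = \frac{95543}{15924}$ ($d = 6 - \frac{1}{15924} = \frac{95543}{15924} \approx 5.9999$)
$g{\left(F \right)} = F \left(3 + F\right)$
$\left(d + g{\left(103 \right)}\right) - 4638 = \left(\frac{95543}{15924} + 103 \left(3 + 103\right)\right) - 4638 = \left(\frac{95543}{15924} + 103 \cdot 106\right) - 4638 = \left(\frac{95543}{15924} + 10918\right) - 4638 = \frac{173953775}{15924} - 4638 = \frac{100098263}{15924}$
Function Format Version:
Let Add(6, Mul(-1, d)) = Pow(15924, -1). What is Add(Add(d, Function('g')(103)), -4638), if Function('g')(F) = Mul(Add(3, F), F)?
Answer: Rational(100098263, 15924) ≈ 6286.0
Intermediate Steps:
d = Rational(95543, 15924) (d = Add(6, Mul(-1, Pow(15924, -1))) = Add(6, Mul(-1, Rational(1, 15924))) = Add(6, Rational(-1, 15924)) = Rational(95543, 15924) ≈ 5.9999)
Function('g')(F) = Mul(F, Add(3, F))
Add(Add(d, Function('g')(103)), -4638) = Add(Add(Rational(95543, 15924), Mul(103, Add(3, 103))), -4638) = Add(Add(Rational(95543, 15924), Mul(103, 106)), -4638) = Add(Add(Rational(95543, 15924), 10918), -4638) = Add(Rational(173953775, 15924), -4638) = Rational(100098263, 15924)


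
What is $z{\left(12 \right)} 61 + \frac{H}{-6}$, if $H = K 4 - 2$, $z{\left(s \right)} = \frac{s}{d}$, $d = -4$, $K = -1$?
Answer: $-182$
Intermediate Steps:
$z{\left(s \right)} = - \frac{s}{4}$ ($z{\left(s \right)} = \frac{s}{-4} = s \left(- \frac{1}{4}\right) = - \frac{s}{4}$)
$H = -6$ ($H = \left(-1\right) 4 - 2 = -4 - 2 = -6$)
$z{\left(12 \right)} 61 + \frac{H}{-6} = \left(- \frac{1}{4}\right) 12 \cdot 61 - \frac{6}{-6} = \left(-3\right) 61 - -1 = -183 + 1 = -182$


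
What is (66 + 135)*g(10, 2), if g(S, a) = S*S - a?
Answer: 19698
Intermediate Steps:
g(S, a) = S² - a
(66 + 135)*g(10, 2) = (66 + 135)*(10² - 1*2) = 201*(100 - 2) = 201*98 = 19698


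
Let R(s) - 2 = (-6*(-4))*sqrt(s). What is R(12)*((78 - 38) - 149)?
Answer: -218 - 5232*sqrt(3) ≈ -9280.1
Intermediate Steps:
R(s) = 2 + 24*sqrt(s) (R(s) = 2 + (-6*(-4))*sqrt(s) = 2 + 24*sqrt(s))
R(12)*((78 - 38) - 149) = (2 + 24*sqrt(12))*((78 - 38) - 149) = (2 + 24*(2*sqrt(3)))*(40 - 149) = (2 + 48*sqrt(3))*(-109) = -218 - 5232*sqrt(3)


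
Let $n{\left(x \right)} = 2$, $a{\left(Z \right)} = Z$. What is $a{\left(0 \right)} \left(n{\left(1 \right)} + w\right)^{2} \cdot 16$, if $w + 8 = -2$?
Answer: $0$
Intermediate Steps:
$w = -10$ ($w = -8 - 2 = -10$)
$a{\left(0 \right)} \left(n{\left(1 \right)} + w\right)^{2} \cdot 16 = 0 \left(2 - 10\right)^{2} \cdot 16 = 0 \left(-8\right)^{2} \cdot 16 = 0 \cdot 64 \cdot 16 = 0 \cdot 16 = 0$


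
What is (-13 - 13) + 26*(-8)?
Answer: -234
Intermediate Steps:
(-13 - 13) + 26*(-8) = -26 - 208 = -234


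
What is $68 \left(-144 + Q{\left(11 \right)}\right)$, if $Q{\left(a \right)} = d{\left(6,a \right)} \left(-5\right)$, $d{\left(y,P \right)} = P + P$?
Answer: $-17272$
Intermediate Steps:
$d{\left(y,P \right)} = 2 P$
$Q{\left(a \right)} = - 10 a$ ($Q{\left(a \right)} = 2 a \left(-5\right) = - 10 a$)
$68 \left(-144 + Q{\left(11 \right)}\right) = 68 \left(-144 - 110\right) = 68 \left(-254\right) = -17272$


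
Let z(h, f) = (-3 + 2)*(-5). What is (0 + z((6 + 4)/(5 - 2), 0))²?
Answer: 25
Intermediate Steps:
z(h, f) = 5 (z(h, f) = -1*(-5) = 5)
(0 + z((6 + 4)/(5 - 2), 0))² = (0 + 5)² = 5² = 25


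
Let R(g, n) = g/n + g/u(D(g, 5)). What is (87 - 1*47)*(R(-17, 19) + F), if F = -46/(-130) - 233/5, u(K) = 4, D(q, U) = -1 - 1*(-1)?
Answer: -507742/247 ≈ -2055.6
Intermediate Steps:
D(q, U) = 0 (D(q, U) = -1 + 1 = 0)
R(g, n) = g/4 + g/n (R(g, n) = g/n + g/4 = g/4 + g/n)
F = -3006/65 (F = -46*(-1/130) - 233*1/5 = 23/65 - 233/5 = -3006/65 ≈ -46.246)
(87 - 1*47)*(R(-17, 19) + F) = (87 - 1*47)*(((1/4)*(-17) - 17/19) - 3006/65) = (87 - 47)*((-17/4 - 17*1/19) - 3006/65) = 40*((-17/4 - 17/19) - 3006/65) = 40*(-391/76 - 3006/65) = 40*(-253871/4940) = -507742/247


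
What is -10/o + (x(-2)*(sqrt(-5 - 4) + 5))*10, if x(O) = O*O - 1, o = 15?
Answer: 448/3 + 90*I ≈ 149.33 + 90.0*I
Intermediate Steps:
x(O) = -1 + O**2 (x(O) = O**2 - 1 = -1 + O**2)
-10/o + (x(-2)*(sqrt(-5 - 4) + 5))*10 = -10/15 + ((-1 + (-2)**2)*(sqrt(-5 - 4) + 5))*10 = -10*1/15 + ((-1 + 4)*(sqrt(-9) + 5))*10 = -2/3 + (3*(3*I + 5))*10 = -2/3 + (3*(5 + 3*I))*10 = -2/3 + (15 + 9*I)*10 = -2/3 + (150 + 90*I) = 448/3 + 90*I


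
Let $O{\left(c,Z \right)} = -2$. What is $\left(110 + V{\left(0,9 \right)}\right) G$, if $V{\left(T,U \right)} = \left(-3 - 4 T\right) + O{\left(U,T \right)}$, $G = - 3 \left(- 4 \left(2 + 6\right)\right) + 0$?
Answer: $10080$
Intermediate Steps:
$G = 96$ ($G = - 3 \left(\left(-4\right) 8\right) + 0 = \left(-3\right) \left(-32\right) + 0 = 96 + 0 = 96$)
$V{\left(T,U \right)} = -5 - 4 T$ ($V{\left(T,U \right)} = \left(-3 - 4 T\right) - 2 = -5 - 4 T$)
$\left(110 + V{\left(0,9 \right)}\right) G = \left(110 - 5\right) 96 = 105 \cdot 96 = 10080$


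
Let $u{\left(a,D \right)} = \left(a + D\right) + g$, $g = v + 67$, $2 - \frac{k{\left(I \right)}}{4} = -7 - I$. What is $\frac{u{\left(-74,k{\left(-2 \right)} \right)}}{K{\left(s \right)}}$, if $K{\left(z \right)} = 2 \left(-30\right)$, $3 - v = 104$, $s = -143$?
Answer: $\frac{4}{3} \approx 1.3333$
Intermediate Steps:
$k{\left(I \right)} = 36 + 4 I$ ($k{\left(I \right)} = 8 - 4 \left(-7 - I\right) = 8 + \left(28 + 4 I\right) = 36 + 4 I$)
$v = -101$ ($v = 3 - 104 = -101$)
$g = -34$ ($g = -101 + 67 = -34$)
$K{\left(z \right)} = -60$
$u{\left(a,D \right)} = -34 + D + a$ ($u{\left(a,D \right)} = \left(a + D\right) - 34 = \left(D + a\right) - 34 = -34 + D + a$)
$\frac{u{\left(-74,k{\left(-2 \right)} \right)}}{K{\left(s \right)}} = \frac{-34 + \left(36 + 4 \left(-2\right)\right) - 74}{-60} = \left(-34 + \left(36 - 8\right) - 74\right) \left(- \frac{1}{60}\right) = \left(-34 + 28 - 74\right) \left(- \frac{1}{60}\right) = \left(-80\right) \left(- \frac{1}{60}\right) = \frac{4}{3}$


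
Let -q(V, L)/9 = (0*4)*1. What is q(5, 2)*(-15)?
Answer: 0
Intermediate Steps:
q(V, L) = 0 (q(V, L) = -9*0*4 = -0 = -9*0 = 0)
q(5, 2)*(-15) = 0*(-15) = 0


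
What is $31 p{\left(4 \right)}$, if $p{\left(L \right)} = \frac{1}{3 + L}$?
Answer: $\frac{31}{7} \approx 4.4286$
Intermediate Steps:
$31 p{\left(4 \right)} = \frac{31}{3 + 4} = \frac{31}{7}$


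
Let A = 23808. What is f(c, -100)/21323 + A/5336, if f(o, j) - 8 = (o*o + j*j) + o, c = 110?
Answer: 78276654/14222441 ≈ 5.5037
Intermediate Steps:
f(o, j) = 8 + o + j² + o² (f(o, j) = 8 + ((o*o + j*j) + o) = 8 + ((o² + j²) + o) = 8 + ((j² + o²) + o) = 8 + (o + j² + o²) = 8 + o + j² + o²)
f(c, -100)/21323 + A/5336 = (8 + 110 + (-100)² + 110²)/21323 + 23808/5336 = (8 + 110 + 10000 + 12100)*(1/21323) + 23808*(1/5336) = 22218*(1/21323) + 2976/667 = 22218/21323 + 2976/667 = 78276654/14222441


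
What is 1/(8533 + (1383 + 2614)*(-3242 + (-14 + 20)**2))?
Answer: -1/12805849 ≈ -7.8089e-8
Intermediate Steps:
1/(8533 + (1383 + 2614)*(-3242 + (-14 + 20)**2)) = 1/(8533 + 3997*(-3242 + 6**2)) = 1/(8533 + 3997*(-3242 + 36)) = 1/(8533 + 3997*(-3206)) = 1/(8533 - 12814382) = 1/(-12805849) = -1/12805849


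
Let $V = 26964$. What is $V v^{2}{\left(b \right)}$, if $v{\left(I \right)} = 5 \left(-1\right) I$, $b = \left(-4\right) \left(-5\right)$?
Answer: $269640000$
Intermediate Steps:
$b = 20$
$v{\left(I \right)} = - 5 I$
$V v^{2}{\left(b \right)} = 26964 \left(\left(-5\right) 20\right)^{2} = 26964 \left(-100\right)^{2} = 26964 \cdot 10000 = 269640000$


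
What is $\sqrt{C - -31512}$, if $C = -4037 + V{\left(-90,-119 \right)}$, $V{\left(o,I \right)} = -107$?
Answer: $2 \sqrt{6842} \approx 165.43$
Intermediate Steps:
$C = -4144$ ($C = -4037 - 107 = -4144$)
$\sqrt{C - -31512} = \sqrt{-4144 - -31512} = \sqrt{-4144 + 31512} = \sqrt{27368} = 2 \sqrt{6842}$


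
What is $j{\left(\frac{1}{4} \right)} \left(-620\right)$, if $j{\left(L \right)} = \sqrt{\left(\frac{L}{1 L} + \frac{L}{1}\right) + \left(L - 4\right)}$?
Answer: $- 310 i \sqrt{10} \approx - 980.31 i$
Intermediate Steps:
$j{\left(L \right)} = \sqrt{-3 + 2 L}$ ($j{\left(L \right)} = \sqrt{\left(\frac{L}{L} + L 1\right) + \left(L - 4\right)} = \sqrt{\left(1 + L\right) + \left(-4 + L\right)} = \sqrt{-3 + 2 L}$)
$j{\left(\frac{1}{4} \right)} \left(-620\right) = \sqrt{-3 + \frac{2}{4}} \left(-620\right) = \sqrt{-3 + 2 \cdot \frac{1}{4}} \left(-620\right) = \sqrt{-3 + \frac{1}{2}} \left(-620\right) = \sqrt{- \frac{5}{2}} \left(-620\right) = \frac{i \sqrt{10}}{2} \left(-620\right) = - 310 i \sqrt{10}$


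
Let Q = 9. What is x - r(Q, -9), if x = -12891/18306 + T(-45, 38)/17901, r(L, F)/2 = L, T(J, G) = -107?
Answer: -75694361/4045626 ≈ -18.710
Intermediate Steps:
r(L, F) = 2*L
x = -2873093/4045626 (x = -12891/18306 - 107/17901 = -12891*1/18306 - 107*1/17901 = -4297/6102 - 107/17901 = -2873093/4045626 ≈ -0.71017)
x - r(Q, -9) = -2873093/4045626 - 2*9 = -2873093/4045626 - 1*18 = -2873093/4045626 - 18 = -75694361/4045626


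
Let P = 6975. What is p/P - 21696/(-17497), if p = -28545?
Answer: -23208151/8136105 ≈ -2.8525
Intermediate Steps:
p/P - 21696/(-17497) = -28545/6975 - 21696/(-17497) = -28545*1/6975 - 21696*(-1/17497) = -1903/465 + 21696/17497 = -23208151/8136105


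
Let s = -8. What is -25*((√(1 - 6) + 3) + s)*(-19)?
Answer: -2375 + 475*I*√5 ≈ -2375.0 + 1062.1*I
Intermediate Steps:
-25*((√(1 - 6) + 3) + s)*(-19) = -25*((√(1 - 6) + 3) - 8)*(-19) = -25*((√(-5) + 3) - 8)*(-19) = -25*((I*√5 + 3) - 8)*(-19) = -25*((3 + I*√5) - 8)*(-19) = -25*(-5 + I*√5)*(-19) = (125 - 25*I*√5)*(-19) = -2375 + 475*I*√5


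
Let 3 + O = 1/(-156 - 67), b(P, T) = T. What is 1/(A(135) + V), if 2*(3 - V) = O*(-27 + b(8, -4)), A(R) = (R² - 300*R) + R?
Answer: -223/4946936 ≈ -4.5078e-5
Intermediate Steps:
A(R) = R² - 299*R
O = -670/223 (O = -3 + 1/(-156 - 67) = -3 + 1/(-223) = -3 - 1/223 = -670/223 ≈ -3.0045)
V = -9716/223 (V = 3 - (-335)*(-27 - 4)/223 = 3 - (-335)*(-31)/223 = 3 - ½*20770/223 = 3 - 10385/223 = -9716/223 ≈ -43.570)
1/(A(135) + V) = 1/(135*(-299 + 135) - 9716/223) = 1/(135*(-164) - 9716/223) = 1/(-22140 - 9716/223) = 1/(-4946936/223) = -223/4946936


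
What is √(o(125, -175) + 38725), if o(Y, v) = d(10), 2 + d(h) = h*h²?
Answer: √39723 ≈ 199.31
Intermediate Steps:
d(h) = -2 + h³ (d(h) = -2 + h*h² = -2 + h³)
o(Y, v) = 998 (o(Y, v) = -2 + 10³ = -2 + 1000 = 998)
√(o(125, -175) + 38725) = √(998 + 38725) = √39723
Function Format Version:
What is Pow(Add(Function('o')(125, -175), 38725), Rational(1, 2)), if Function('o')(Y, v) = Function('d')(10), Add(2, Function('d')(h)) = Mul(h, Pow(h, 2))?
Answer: Pow(39723, Rational(1, 2)) ≈ 199.31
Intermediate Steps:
Function('d')(h) = Add(-2, Pow(h, 3)) (Function('d')(h) = Add(-2, Mul(h, Pow(h, 2))) = Add(-2, Pow(h, 3)))
Function('o')(Y, v) = 998 (Function('o')(Y, v) = Add(-2, Pow(10, 3)) = Add(-2, 1000) = 998)
Pow(Add(Function('o')(125, -175), 38725), Rational(1, 2)) = Pow(Add(998, 38725), Rational(1, 2)) = Pow(39723, Rational(1, 2))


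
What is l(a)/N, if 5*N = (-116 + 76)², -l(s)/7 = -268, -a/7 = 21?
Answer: 469/80 ≈ 5.8625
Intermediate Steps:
a = -147 (a = -7*21 = -147)
l(s) = 1876 (l(s) = -7*(-268) = 1876)
N = 320 (N = (-116 + 76)²/5 = (⅕)*(-40)² = (⅕)*1600 = 320)
l(a)/N = 1876/320 = 1876*(1/320) = 469/80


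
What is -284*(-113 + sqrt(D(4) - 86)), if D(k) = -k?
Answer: 32092 - 852*I*sqrt(10) ≈ 32092.0 - 2694.3*I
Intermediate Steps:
-284*(-113 + sqrt(D(4) - 86)) = -284*(-113 + sqrt(-1*4 - 86)) = -284*(-113 + sqrt(-4 - 86)) = -284*(-113 + sqrt(-90)) = -284*(-113 + 3*I*sqrt(10)) = 32092 - 852*I*sqrt(10)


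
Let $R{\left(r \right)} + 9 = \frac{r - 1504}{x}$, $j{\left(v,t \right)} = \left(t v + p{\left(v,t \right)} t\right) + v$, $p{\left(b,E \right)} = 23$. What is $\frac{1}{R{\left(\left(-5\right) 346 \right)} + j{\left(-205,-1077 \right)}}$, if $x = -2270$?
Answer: $\frac{1135}{222234617} \approx 5.1072 \cdot 10^{-6}$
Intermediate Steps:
$j{\left(v,t \right)} = v + 23 t + t v$ ($j{\left(v,t \right)} = \left(t v + 23 t\right) + v = \left(23 t + t v\right) + v = v + 23 t + t v$)
$R{\left(r \right)} = - \frac{9463}{1135} - \frac{r}{2270}$ ($R{\left(r \right)} = -9 + \frac{r - 1504}{-2270} = -9 + \left(r - 1504\right) \left(- \frac{1}{2270}\right) = -9 + \left(-1504 + r\right) \left(- \frac{1}{2270}\right) = -9 - \left(- \frac{752}{1135} + \frac{r}{2270}\right) = - \frac{9463}{1135} - \frac{r}{2270}$)
$\frac{1}{R{\left(\left(-5\right) 346 \right)} + j{\left(-205,-1077 \right)}} = \frac{1}{\left(- \frac{9463}{1135} - \frac{\left(-5\right) 346}{2270}\right) - -195809} = \frac{1}{\left(- \frac{9463}{1135} - - \frac{173}{227}\right) - -195809} = \frac{1}{\left(- \frac{9463}{1135} + \frac{173}{227}\right) + 195809} = \frac{1}{- \frac{8598}{1135} + 195809} = \frac{1}{\frac{222234617}{1135}} = \frac{1135}{222234617}$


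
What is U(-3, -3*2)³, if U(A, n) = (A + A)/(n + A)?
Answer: 8/27 ≈ 0.29630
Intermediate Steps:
U(A, n) = 2*A/(A + n) (U(A, n) = (2*A)/(A + n) = 2*A/(A + n))
U(-3, -3*2)³ = (2*(-3)/(-3 - 3*2))³ = (2*(-3)/(-3 - 6))³ = (2*(-3)/(-9))³ = (2*(-3)*(-⅑))³ = (⅔)³ = 8/27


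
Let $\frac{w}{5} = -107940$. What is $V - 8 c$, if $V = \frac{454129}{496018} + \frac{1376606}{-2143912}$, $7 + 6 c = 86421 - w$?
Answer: $- \frac{665821269618408119}{797564206812} \approx -8.3482 \cdot 10^{5}$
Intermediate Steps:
$w = -539700$ ($w = 5 \left(-107940\right) = -539700$)
$c = \frac{313057}{3}$ ($c = - \frac{7}{6} + \frac{86421 - -539700}{6} = - \frac{7}{6} + \frac{86421 + 539700}{6} = - \frac{7}{6} + \frac{1}{6} \cdot 626121 = - \frac{7}{6} + \frac{208707}{2} = \frac{313057}{3} \approx 1.0435 \cdot 10^{5}$)
$V = \frac{72697814435}{265854735604}$ ($V = 454129 \cdot \frac{1}{496018} + 1376606 \left(- \frac{1}{2143912}\right) = \frac{454129}{496018} - \frac{688303}{1071956} = \frac{72697814435}{265854735604} \approx 0.27345$)
$V - 8 c = \frac{72697814435}{265854735604} - \frac{2504456}{3} = - \frac{665821269618408119}{797564206812}$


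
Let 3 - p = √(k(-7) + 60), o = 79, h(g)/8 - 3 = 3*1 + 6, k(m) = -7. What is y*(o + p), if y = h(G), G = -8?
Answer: 7872 - 96*√53 ≈ 7173.1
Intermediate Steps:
h(g) = 96 (h(g) = 24 + 8*(3*1 + 6) = 24 + 8*(3 + 6) = 24 + 8*9 = 24 + 72 = 96)
y = 96
p = 3 - √53 (p = 3 - √(-7 + 60) = 3 - √53 ≈ -4.2801)
y*(o + p) = 96*(79 + (3 - √53)) = 96*(82 - √53) = 7872 - 96*√53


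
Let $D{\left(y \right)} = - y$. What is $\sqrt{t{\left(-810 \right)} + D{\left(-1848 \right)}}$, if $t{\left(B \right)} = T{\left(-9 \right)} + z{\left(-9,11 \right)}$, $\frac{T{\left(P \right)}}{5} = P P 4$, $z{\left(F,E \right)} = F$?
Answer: $\sqrt{3459} \approx 58.813$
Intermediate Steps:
$T{\left(P \right)} = 20 P^{2}$ ($T{\left(P \right)} = 5 P P 4 = 5 P^{2} \cdot 4 = 5 \cdot 4 P^{2} = 20 P^{2}$)
$t{\left(B \right)} = 1611$ ($t{\left(B \right)} = 20 \left(-9\right)^{2} - 9 = 20 \cdot 81 - 9 = 1620 - 9 = 1611$)
$\sqrt{t{\left(-810 \right)} + D{\left(-1848 \right)}} = \sqrt{1611 - -1848} = \sqrt{1611 + 1848} = \sqrt{3459}$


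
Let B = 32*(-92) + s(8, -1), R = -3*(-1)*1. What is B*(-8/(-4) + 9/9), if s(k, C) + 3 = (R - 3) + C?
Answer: -8844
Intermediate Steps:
R = 3 (R = 3*1 = 3)
s(k, C) = -3 + C (s(k, C) = -3 + ((3 - 3) + C) = -3 + (0 + C) = -3 + C)
B = -2948 (B = 32*(-92) + (-3 - 1) = -2944 - 4 = -2948)
B*(-8/(-4) + 9/9) = -2948*(-8/(-4) + 9/9) = -2948*(-8*(-¼) + 9*(⅑)) = -2948*(2 + 1) = -2948*3 = -8844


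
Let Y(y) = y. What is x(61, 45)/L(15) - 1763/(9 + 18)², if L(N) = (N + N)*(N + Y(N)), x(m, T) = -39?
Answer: -179459/72900 ≈ -2.4617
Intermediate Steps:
L(N) = 4*N² (L(N) = (N + N)*(N + N) = (2*N)*(2*N) = 4*N²)
x(61, 45)/L(15) - 1763/(9 + 18)² = -39/(4*15²) - 1763/(9 + 18)² = -39/(4*225) - 1763/(27²) = -39/900 - 1763/729 = -39*1/900 - 1763*1/729 = -13/300 - 1763/729 = -179459/72900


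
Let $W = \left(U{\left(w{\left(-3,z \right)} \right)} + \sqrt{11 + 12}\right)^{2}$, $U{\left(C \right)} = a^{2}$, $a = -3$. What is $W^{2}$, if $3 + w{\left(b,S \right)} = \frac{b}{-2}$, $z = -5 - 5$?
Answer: $\left(9 + \sqrt{23}\right)^{4} \approx 36224.0$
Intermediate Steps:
$z = -10$
$w{\left(b,S \right)} = -3 - \frac{b}{2}$ ($w{\left(b,S \right)} = -3 + \frac{b}{-2} = -3 + b \left(- \frac{1}{2}\right) = -3 - \frac{b}{2}$)
$U{\left(C \right)} = 9$ ($U{\left(C \right)} = \left(-3\right)^{2} = 9$)
$W = \left(9 + \sqrt{23}\right)^{2}$ ($W = \left(9 + \sqrt{11 + 12}\right)^{2} = \left(9 + \sqrt{23}\right)^{2} \approx 190.32$)
$W^{2} = \left(\left(9 + \sqrt{23}\right)^{2}\right)^{2} = \left(9 + \sqrt{23}\right)^{4}$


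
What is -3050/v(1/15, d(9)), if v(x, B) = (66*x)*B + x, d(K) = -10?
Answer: 45750/659 ≈ 69.423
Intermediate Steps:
v(x, B) = x + 66*B*x (v(x, B) = 66*B*x + x = x + 66*B*x)
-3050/v(1/15, d(9)) = -3050*15/(1 + 66*(-10)) = -3050*15/(1 - 660) = -3050/((1/15)*(-659)) = -3050/(-659/15) = -3050*(-15/659) = 45750/659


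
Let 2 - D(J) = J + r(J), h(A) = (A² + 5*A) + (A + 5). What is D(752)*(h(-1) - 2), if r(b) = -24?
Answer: 1452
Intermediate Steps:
h(A) = 5 + A² + 6*A (h(A) = (A² + 5*A) + (5 + A) = 5 + A² + 6*A)
D(J) = 26 - J (D(J) = 2 - (J - 24) = 2 - (-24 + J) = 2 + (24 - J) = 26 - J)
D(752)*(h(-1) - 2) = (26 - 1*752)*((5 + (-1)² + 6*(-1)) - 2) = (26 - 752)*((5 + 1 - 6) - 2) = -726*(0 - 2) = -726*(-2) = 1452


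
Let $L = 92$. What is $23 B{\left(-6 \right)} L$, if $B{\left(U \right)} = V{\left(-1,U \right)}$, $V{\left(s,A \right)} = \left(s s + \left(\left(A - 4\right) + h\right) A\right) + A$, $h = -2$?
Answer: $141772$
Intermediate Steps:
$V{\left(s,A \right)} = A + s^{2} + A \left(-6 + A\right)$ ($V{\left(s,A \right)} = \left(s s + \left(\left(A - 4\right) - 2\right) A\right) + A = \left(s^{2} + \left(\left(-4 + A\right) - 2\right) A\right) + A = \left(s^{2} + \left(-6 + A\right) A\right) + A = \left(s^{2} + A \left(-6 + A\right)\right) + A = A + s^{2} + A \left(-6 + A\right)$)
$B{\left(U \right)} = 1 + U^{2} - 5 U$ ($B{\left(U \right)} = U^{2} + \left(-1\right)^{2} - 5 U = U^{2} + 1 - 5 U = 1 + U^{2} - 5 U$)
$23 B{\left(-6 \right)} L = 23 \left(1 + \left(-6\right)^{2} - -30\right) 92 = 23 \left(1 + 36 + 30\right) 92 = 23 \cdot 67 \cdot 92 = 1541 \cdot 92 = 141772$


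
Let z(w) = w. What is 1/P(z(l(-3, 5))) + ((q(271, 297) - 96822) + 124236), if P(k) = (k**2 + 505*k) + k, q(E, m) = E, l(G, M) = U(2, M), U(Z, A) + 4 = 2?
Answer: 27906479/1008 ≈ 27685.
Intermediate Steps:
U(Z, A) = -2 (U(Z, A) = -4 + 2 = -2)
l(G, M) = -2
P(k) = k**2 + 506*k
1/P(z(l(-3, 5))) + ((q(271, 297) - 96822) + 124236) = 1/(-2*(506 - 2)) + ((271 - 96822) + 124236) = 1/(-2*504) + (-96551 + 124236) = 1/(-1008) + 27685 = -1/1008 + 27685 = 27906479/1008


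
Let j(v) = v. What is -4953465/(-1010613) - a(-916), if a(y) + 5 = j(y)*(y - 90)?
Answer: -310421943506/336871 ≈ -9.2149e+5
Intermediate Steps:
a(y) = -5 + y*(-90 + y) (a(y) = -5 + y*(y - 90) = -5 + y*(-90 + y))
-4953465/(-1010613) - a(-916) = -4953465/(-1010613) - (-5 + (-916)² - 90*(-916)) = -4953465*(-1/1010613) - (-5 + 839056 + 82440) = 1651155/336871 - 1*921491 = 1651155/336871 - 921491 = -310421943506/336871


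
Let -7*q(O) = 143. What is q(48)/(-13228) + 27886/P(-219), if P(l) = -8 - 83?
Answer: -52696307/171964 ≈ -306.44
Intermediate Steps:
P(l) = -91
q(O) = -143/7 (q(O) = -⅐*143 = -143/7)
q(48)/(-13228) + 27886/P(-219) = -143/7/(-13228) + 27886/(-91) = -143/7*(-1/13228) + 27886*(-1/91) = 143/92596 - 27886/91 = -52696307/171964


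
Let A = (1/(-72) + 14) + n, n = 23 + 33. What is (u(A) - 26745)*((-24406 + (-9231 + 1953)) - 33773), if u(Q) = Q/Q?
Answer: 1750582008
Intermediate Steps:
n = 56
A = 5039/72 (A = (1/(-72) + 14) + 56 = (-1/72 + 14) + 56 = 1007/72 + 56 = 5039/72 ≈ 69.986)
u(Q) = 1
(u(A) - 26745)*((-24406 + (-9231 + 1953)) - 33773) = (1 - 26745)*((-24406 + (-9231 + 1953)) - 33773) = -26744*((-24406 - 7278) - 33773) = -26744*(-31684 - 33773) = -26744*(-65457) = 1750582008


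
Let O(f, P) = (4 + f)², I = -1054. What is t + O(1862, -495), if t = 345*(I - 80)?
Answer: 3090726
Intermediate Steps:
t = -391230 (t = 345*(-1054 - 80) = 345*(-1134) = -391230)
t + O(1862, -495) = -391230 + (4 + 1862)² = -391230 + 1866² = -391230 + 3481956 = 3090726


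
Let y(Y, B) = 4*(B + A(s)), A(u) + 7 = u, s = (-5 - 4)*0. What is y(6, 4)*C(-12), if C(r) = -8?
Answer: 96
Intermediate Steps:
s = 0 (s = -9*0 = 0)
A(u) = -7 + u
y(Y, B) = -28 + 4*B (y(Y, B) = 4*(B + (-7 + 0)) = 4*(B - 7) = 4*(-7 + B) = -28 + 4*B)
y(6, 4)*C(-12) = (-28 + 4*4)*(-8) = (-28 + 16)*(-8) = -12*(-8) = 96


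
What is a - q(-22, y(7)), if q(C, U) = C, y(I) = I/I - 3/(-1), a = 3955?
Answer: 3977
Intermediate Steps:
y(I) = 4 (y(I) = 1 - 3*(-1) = 1 + 3 = 4)
a - q(-22, y(7)) = 3955 - 1*(-22) = 3955 + 22 = 3977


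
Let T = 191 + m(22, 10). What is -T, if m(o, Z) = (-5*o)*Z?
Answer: 909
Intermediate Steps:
m(o, Z) = -5*Z*o
T = -909 (T = 191 - 5*10*22 = 191 - 1100 = -909)
-T = -1*(-909) = 909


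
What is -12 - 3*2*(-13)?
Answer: 66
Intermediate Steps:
-12 - 3*2*(-13) = -12 - 6*(-13) = -12 + 78 = 66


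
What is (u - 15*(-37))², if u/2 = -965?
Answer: 1890625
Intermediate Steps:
u = -1930 (u = 2*(-965) = -1930)
(u - 15*(-37))² = (-1930 - 15*(-37))² = (-1930 + 555)² = (-1375)² = 1890625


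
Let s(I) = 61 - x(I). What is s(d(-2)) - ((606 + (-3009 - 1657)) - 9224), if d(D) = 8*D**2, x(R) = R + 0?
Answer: 13313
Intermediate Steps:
x(R) = R
s(I) = 61 - I
s(d(-2)) - ((606 + (-3009 - 1657)) - 9224) = (61 - 8*(-2)**2) - ((606 + (-3009 - 1657)) - 9224) = (61 - 8*4) - ((606 - 4666) - 9224) = (61 - 1*32) - (-4060 - 9224) = (61 - 32) - 1*(-13284) = 29 + 13284 = 13313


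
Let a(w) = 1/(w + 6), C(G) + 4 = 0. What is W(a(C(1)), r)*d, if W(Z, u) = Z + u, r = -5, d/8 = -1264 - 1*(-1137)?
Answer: 4572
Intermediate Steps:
C(G) = -4 (C(G) = -4 + 0 = -4)
a(w) = 1/(6 + w)
d = -1016 (d = 8*(-1264 - 1*(-1137)) = 8*(-1264 + 1137) = 8*(-127) = -1016)
W(a(C(1)), r)*d = (1/(6 - 4) - 5)*(-1016) = (1/2 - 5)*(-1016) = (½ - 5)*(-1016) = -9/2*(-1016) = 4572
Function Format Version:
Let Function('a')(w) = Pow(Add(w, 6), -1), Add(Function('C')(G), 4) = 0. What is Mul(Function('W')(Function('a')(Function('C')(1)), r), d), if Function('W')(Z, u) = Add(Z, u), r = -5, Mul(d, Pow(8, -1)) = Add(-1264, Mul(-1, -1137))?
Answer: 4572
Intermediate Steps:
Function('C')(G) = -4 (Function('C')(G) = Add(-4, 0) = -4)
Function('a')(w) = Pow(Add(6, w), -1)
d = -1016 (d = Mul(8, Add(-1264, Mul(-1, -1137))) = Mul(8, Add(-1264, 1137)) = Mul(8, -127) = -1016)
Mul(Function('W')(Function('a')(Function('C')(1)), r), d) = Mul(Add(Pow(Add(6, -4), -1), -5), -1016) = Mul(Add(Pow(2, -1), -5), -1016) = Mul(Add(Rational(1, 2), -5), -1016) = Mul(Rational(-9, 2), -1016) = 4572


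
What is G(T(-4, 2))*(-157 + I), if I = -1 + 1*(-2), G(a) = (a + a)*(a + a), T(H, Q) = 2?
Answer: -2560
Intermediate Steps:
G(a) = 4*a² (G(a) = (2*a)*(2*a) = 4*a²)
I = -3 (I = -1 - 2 = -3)
G(T(-4, 2))*(-157 + I) = (4*2²)*(-157 - 3) = (4*4)*(-160) = 16*(-160) = -2560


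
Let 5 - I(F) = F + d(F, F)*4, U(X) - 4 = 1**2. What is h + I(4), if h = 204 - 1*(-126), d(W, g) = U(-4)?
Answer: 311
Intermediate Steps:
U(X) = 5 (U(X) = 4 + 1**2 = 4 + 1 = 5)
d(W, g) = 5
I(F) = -15 - F (I(F) = 5 - (F + 5*4) = 5 - (F + 20) = 5 - (20 + F) = 5 + (-20 - F) = -15 - F)
h = 330 (h = 204 + 126 = 330)
h + I(4) = 330 + (-15 - 1*4) = 330 + (-15 - 4) = 330 - 19 = 311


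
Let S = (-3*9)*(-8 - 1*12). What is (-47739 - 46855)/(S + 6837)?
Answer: -94594/7377 ≈ -12.823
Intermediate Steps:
S = 540 (S = -27*(-8 - 12) = -27*(-20) = 540)
(-47739 - 46855)/(S + 6837) = (-47739 - 46855)/(540 + 6837) = -94594/7377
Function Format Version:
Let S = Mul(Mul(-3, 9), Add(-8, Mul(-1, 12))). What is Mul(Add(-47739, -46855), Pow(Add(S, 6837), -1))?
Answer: Rational(-94594, 7377) ≈ -12.823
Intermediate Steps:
S = 540 (S = Mul(-27, Add(-8, -12)) = Mul(-27, -20) = 540)
Mul(Add(-47739, -46855), Pow(Add(S, 6837), -1)) = Mul(Add(-47739, -46855), Pow(Add(540, 6837), -1)) = Mul(-94594, Pow(7377, -1)) = Mul(-94594, Rational(1, 7377)) = Rational(-94594, 7377)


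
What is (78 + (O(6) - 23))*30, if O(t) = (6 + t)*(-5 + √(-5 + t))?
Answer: 210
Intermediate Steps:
O(t) = (-5 + √(-5 + t))*(6 + t)
(78 + (O(6) - 23))*30 = (78 + ((-30 - 5*6 + 6*√(-5 + 6) + 6*√(-5 + 6)) - 23))*30 = (78 + ((-30 - 30 + 6*√1 + 6*√1) - 23))*30 = (78 + ((-30 - 30 + 6*1 + 6*1) - 23))*30 = (78 + ((-30 - 30 + 6 + 6) - 23))*30 = (78 + (-48 - 23))*30 = (78 - 71)*30 = 7*30 = 210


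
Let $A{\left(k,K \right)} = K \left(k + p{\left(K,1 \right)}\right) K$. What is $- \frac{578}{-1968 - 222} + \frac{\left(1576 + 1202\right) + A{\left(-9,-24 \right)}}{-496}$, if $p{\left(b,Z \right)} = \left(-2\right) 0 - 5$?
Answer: $\frac{2965757}{271560} \approx 10.921$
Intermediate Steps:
$p{\left(b,Z \right)} = -5$ ($p{\left(b,Z \right)} = 0 - 5 = -5$)
$A{\left(k,K \right)} = K^{2} \left(-5 + k\right)$ ($A{\left(k,K \right)} = K \left(k - 5\right) K = K \left(-5 + k\right) K = K^{2} \left(-5 + k\right)$)
$- \frac{578}{-1968 - 222} + \frac{\left(1576 + 1202\right) + A{\left(-9,-24 \right)}}{-496} = - \frac{578}{-1968 - 222} + \frac{\left(1576 + 1202\right) + \left(-24\right)^{2} \left(-5 - 9\right)}{-496} = - \frac{578}{-2190} + \left(2778 + 576 \left(-14\right)\right) \left(- \frac{1}{496}\right) = \left(-578\right) \left(- \frac{1}{2190}\right) + \left(2778 - 8064\right) \left(- \frac{1}{496}\right) = \frac{289}{1095} - - \frac{2643}{248} = \frac{289}{1095} + \frac{2643}{248} = \frac{2965757}{271560}$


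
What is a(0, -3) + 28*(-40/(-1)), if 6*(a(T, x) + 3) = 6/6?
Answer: 6703/6 ≈ 1117.2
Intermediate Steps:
a(T, x) = -17/6 (a(T, x) = -3 + (6/6)/6 = -3 + (6*(⅙))/6 = -3 + (⅙)*1 = -3 + ⅙ = -17/6)
a(0, -3) + 28*(-40/(-1)) = -17/6 + 28*(-40/(-1)) = -17/6 + 28*(-40*(-1)) = -17/6 + 28*40 = -17/6 + 1120 = 6703/6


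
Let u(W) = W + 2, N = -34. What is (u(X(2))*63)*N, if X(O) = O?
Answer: -8568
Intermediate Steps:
u(W) = 2 + W
(u(X(2))*63)*N = ((2 + 2)*63)*(-34) = (4*63)*(-34) = 252*(-34) = -8568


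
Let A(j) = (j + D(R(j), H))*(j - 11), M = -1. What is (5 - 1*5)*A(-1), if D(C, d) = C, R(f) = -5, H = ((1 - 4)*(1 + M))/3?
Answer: 0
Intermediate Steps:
H = 0 (H = ((1 - 4)*(1 - 1))/3 = -3*0*(⅓) = 0*(⅓) = 0)
A(j) = (-11 + j)*(-5 + j) (A(j) = (j - 5)*(j - 11) = (-5 + j)*(-11 + j) = (-11 + j)*(-5 + j))
(5 - 1*5)*A(-1) = (5 - 1*5)*(55 + (-1)² - 16*(-1)) = (5 - 5)*(55 + 1 + 16) = 0*72 = 0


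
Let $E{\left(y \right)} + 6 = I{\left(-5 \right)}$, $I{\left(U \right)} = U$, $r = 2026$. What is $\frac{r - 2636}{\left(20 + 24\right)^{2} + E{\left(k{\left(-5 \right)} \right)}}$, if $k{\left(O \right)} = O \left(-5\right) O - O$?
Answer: $- \frac{122}{385} \approx -0.31688$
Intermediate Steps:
$k{\left(O \right)} = - O - 5 O^{2}$ ($k{\left(O \right)} = - 5 O O - O = - 5 O^{2} - O = - O - 5 O^{2}$)
$E{\left(y \right)} = -11$ ($E{\left(y \right)} = -6 - 5 = -11$)
$\frac{r - 2636}{\left(20 + 24\right)^{2} + E{\left(k{\left(-5 \right)} \right)}} = \frac{2026 - 2636}{\left(20 + 24\right)^{2} - 11} = - \frac{610}{44^{2} - 11} = - \frac{610}{1936 - 11} = - \frac{610}{1925} = \left(-610\right) \frac{1}{1925} = - \frac{122}{385}$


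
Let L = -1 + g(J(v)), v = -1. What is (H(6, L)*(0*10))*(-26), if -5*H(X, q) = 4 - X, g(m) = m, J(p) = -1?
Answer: 0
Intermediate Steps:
L = -2 (L = -1 - 1 = -2)
H(X, q) = -4/5 + X/5 (H(X, q) = -(4 - X)/5 = -4/5 + X/5)
(H(6, L)*(0*10))*(-26) = ((-4/5 + (1/5)*6)*(0*10))*(-26) = ((-4/5 + 6/5)*0)*(-26) = ((2/5)*0)*(-26) = 0*(-26) = 0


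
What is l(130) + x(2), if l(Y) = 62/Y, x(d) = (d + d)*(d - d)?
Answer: 31/65 ≈ 0.47692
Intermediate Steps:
x(d) = 0 (x(d) = (2*d)*0 = 0)
l(130) + x(2) = 62/130 + 0 = 62*(1/130) + 0 = 31/65 + 0 = 31/65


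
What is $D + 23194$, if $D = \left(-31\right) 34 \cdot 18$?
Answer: $4222$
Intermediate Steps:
$D = -18972$ ($D = \left(-1054\right) 18 = -18972$)
$D + 23194 = -18972 + 23194 = 4222$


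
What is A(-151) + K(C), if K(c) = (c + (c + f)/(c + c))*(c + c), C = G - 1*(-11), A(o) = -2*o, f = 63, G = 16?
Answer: 1850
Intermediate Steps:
C = 27 (C = 16 - 1*(-11) = 16 + 11 = 27)
K(c) = 2*c*(c + (63 + c)/(2*c)) (K(c) = (c + (c + 63)/(c + c))*(c + c) = (c + (63 + c)/((2*c)))*(2*c) = (c + (63 + c)*(1/(2*c)))*(2*c) = (c + (63 + c)/(2*c))*(2*c) = 2*c*(c + (63 + c)/(2*c)))
A(-151) + K(C) = -2*(-151) + (63 + 27 + 2*27²) = 302 + (63 + 27 + 2*729) = 302 + (63 + 27 + 1458) = 302 + 1548 = 1850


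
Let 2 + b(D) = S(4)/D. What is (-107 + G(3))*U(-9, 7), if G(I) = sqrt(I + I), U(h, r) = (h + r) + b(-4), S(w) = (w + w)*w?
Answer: 1284 - 12*sqrt(6) ≈ 1254.6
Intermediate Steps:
S(w) = 2*w**2 (S(w) = (2*w)*w = 2*w**2)
b(D) = -2 + 32/D (b(D) = -2 + (2*4**2)/D = -2 + (2*16)/D = -2 + 32/D)
U(h, r) = -10 + h + r (U(h, r) = (h + r) + (-2 + 32/(-4)) = (h + r) + (-2 + 32*(-1/4)) = (h + r) + (-2 - 8) = (h + r) - 10 = -10 + h + r)
G(I) = sqrt(2)*sqrt(I) (G(I) = sqrt(2*I) = sqrt(2)*sqrt(I))
(-107 + G(3))*U(-9, 7) = (-107 + sqrt(2)*sqrt(3))*(-10 - 9 + 7) = (-107 + sqrt(6))*(-12) = 1284 - 12*sqrt(6)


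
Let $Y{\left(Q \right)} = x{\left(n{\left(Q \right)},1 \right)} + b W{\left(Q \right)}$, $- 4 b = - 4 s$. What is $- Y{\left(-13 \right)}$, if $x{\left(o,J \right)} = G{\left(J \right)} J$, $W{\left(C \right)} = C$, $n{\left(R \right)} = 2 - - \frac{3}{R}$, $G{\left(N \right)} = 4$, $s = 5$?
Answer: $61$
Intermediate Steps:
$n{\left(R \right)} = 2 + \frac{3}{R}$
$b = 5$ ($b = - \frac{\left(-4\right) 5}{4} = \left(- \frac{1}{4}\right) \left(-20\right) = 5$)
$x{\left(o,J \right)} = 4 J$
$Y{\left(Q \right)} = 4 + 5 Q$ ($Y{\left(Q \right)} = 4 \cdot 1 + 5 Q = 4 + 5 Q$)
$- Y{\left(-13 \right)} = - (4 + 5 \left(-13\right)) = - (4 - 65) = \left(-1\right) \left(-61\right) = 61$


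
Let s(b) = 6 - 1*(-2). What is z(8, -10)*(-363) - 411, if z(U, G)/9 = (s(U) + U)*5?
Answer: -261771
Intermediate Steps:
s(b) = 8 (s(b) = 6 + 2 = 8)
z(U, G) = 360 + 45*U (z(U, G) = 9*((8 + U)*5) = 9*(40 + 5*U) = 360 + 45*U)
z(8, -10)*(-363) - 411 = (360 + 45*8)*(-363) - 411 = (360 + 360)*(-363) - 411 = 720*(-363) - 411 = -261360 - 411 = -261771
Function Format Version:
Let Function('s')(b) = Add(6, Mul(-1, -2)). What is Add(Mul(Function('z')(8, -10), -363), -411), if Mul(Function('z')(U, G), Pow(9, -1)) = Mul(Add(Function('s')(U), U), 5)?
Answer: -261771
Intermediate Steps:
Function('s')(b) = 8 (Function('s')(b) = Add(6, 2) = 8)
Function('z')(U, G) = Add(360, Mul(45, U)) (Function('z')(U, G) = Mul(9, Mul(Add(8, U), 5)) = Mul(9, Add(40, Mul(5, U))) = Add(360, Mul(45, U)))
Add(Mul(Function('z')(8, -10), -363), -411) = Add(Mul(Add(360, Mul(45, 8)), -363), -411) = Add(Mul(Add(360, 360), -363), -411) = Add(Mul(720, -363), -411) = Add(-261360, -411) = -261771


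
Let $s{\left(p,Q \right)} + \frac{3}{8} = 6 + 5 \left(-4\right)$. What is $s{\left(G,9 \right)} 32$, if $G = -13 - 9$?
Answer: $-460$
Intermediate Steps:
$G = -22$
$s{\left(p,Q \right)} = - \frac{115}{8}$ ($s{\left(p,Q \right)} = - \frac{3}{8} + \left(6 + 5 \left(-4\right)\right) = - \frac{3}{8} + \left(6 - 20\right) = - \frac{3}{8} - 14 = - \frac{115}{8}$)
$s{\left(G,9 \right)} 32 = \left(- \frac{115}{8}\right) 32 = -460$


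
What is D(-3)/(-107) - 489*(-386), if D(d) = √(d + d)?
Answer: 188754 - I*√6/107 ≈ 1.8875e+5 - 0.022892*I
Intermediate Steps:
D(d) = √2*√d (D(d) = √(2*d) = √2*√d)
D(-3)/(-107) - 489*(-386) = (√2*√(-3))/(-107) - 489*(-386) = (√2*(I*√3))*(-1/107) + 188754 = (I*√6)*(-1/107) + 188754 = -I*√6/107 + 188754 = 188754 - I*√6/107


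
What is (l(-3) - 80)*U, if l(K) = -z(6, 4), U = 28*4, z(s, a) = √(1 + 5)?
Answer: -8960 - 112*√6 ≈ -9234.3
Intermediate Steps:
z(s, a) = √6
U = 112
l(K) = -√6
(l(-3) - 80)*U = (-√6 - 80)*112 = (-80 - √6)*112 = -8960 - 112*√6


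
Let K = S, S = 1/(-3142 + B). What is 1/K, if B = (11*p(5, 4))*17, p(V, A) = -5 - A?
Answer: -4825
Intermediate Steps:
B = -1683 (B = (11*(-5 - 1*4))*17 = (11*(-5 - 4))*17 = (11*(-9))*17 = -99*17 = -1683)
S = -1/4825 (S = 1/(-3142 - 1683) = 1/(-4825) = -1/4825 ≈ -0.00020725)
K = -1/4825 ≈ -0.00020725
1/K = 1/(-1/4825) = -4825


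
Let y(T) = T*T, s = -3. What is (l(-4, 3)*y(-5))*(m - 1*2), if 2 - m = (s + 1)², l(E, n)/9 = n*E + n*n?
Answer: 2700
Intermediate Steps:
l(E, n) = 9*n² + 9*E*n (l(E, n) = 9*(n*E + n*n) = 9*(E*n + n²) = 9*(n² + E*n) = 9*n² + 9*E*n)
y(T) = T²
m = -2 (m = 2 - (-3 + 1)² = 2 - 1*(-2)² = 2 - 1*4 = 2 - 4 = -2)
(l(-4, 3)*y(-5))*(m - 1*2) = ((9*3*(-4 + 3))*(-5)²)*(-2 - 1*2) = ((9*3*(-1))*25)*(-2 - 2) = -27*25*(-4) = -675*(-4) = 2700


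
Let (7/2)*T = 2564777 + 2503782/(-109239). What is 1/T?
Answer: 254891/186780780614 ≈ 1.3647e-6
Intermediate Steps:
T = 186780780614/254891 (T = 2*(2564777 + 2503782/(-109239))/7 = 2*(2564777 + 2503782*(-1/109239))/7 = 2*(2564777 - 834594/36413)/7 = (2/7)*(93390390307/36413) = 186780780614/254891 ≈ 7.3279e+5)
1/T = 1/(186780780614/254891) = 254891/186780780614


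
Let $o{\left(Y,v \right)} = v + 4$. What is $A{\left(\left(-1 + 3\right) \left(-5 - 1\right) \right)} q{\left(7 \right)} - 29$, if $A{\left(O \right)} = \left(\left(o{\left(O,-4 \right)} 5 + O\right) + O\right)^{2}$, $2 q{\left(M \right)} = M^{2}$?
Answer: $14083$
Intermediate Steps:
$o{\left(Y,v \right)} = 4 + v$
$q{\left(M \right)} = \frac{M^{2}}{2}$
$A{\left(O \right)} = 4 O^{2}$ ($A{\left(O \right)} = \left(\left(\left(4 - 4\right) 5 + O\right) + O\right)^{2} = \left(\left(0 \cdot 5 + O\right) + O\right)^{2} = \left(\left(0 + O\right) + O\right)^{2} = \left(O + O\right)^{2} = \left(2 O\right)^{2} = 4 O^{2}$)
$A{\left(\left(-1 + 3\right) \left(-5 - 1\right) \right)} q{\left(7 \right)} - 29 = 4 \left(\left(-1 + 3\right) \left(-5 - 1\right)\right)^{2} \frac{7^{2}}{2} - 29 = 4 \left(2 \left(-6\right)\right)^{2} \cdot \frac{1}{2} \cdot 49 - 29 = 4 \left(-12\right)^{2} \cdot \frac{49}{2} - 29 = 4 \cdot 144 \cdot \frac{49}{2} - 29 = 576 \cdot \frac{49}{2} - 29 = 14112 - 29 = 14083$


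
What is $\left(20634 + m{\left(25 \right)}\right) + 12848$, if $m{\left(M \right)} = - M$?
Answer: $33457$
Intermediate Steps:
$\left(20634 + m{\left(25 \right)}\right) + 12848 = \left(20634 - 25\right) + 12848 = 20609 + 12848 = 33457$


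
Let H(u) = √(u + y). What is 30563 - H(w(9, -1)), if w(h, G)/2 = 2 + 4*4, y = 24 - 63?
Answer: 30563 - I*√3 ≈ 30563.0 - 1.732*I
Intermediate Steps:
y = -39
w(h, G) = 36 (w(h, G) = 2*(2 + 4*4) = 2*(2 + 16) = 2*18 = 36)
H(u) = √(-39 + u) (H(u) = √(u - 39) = √(-39 + u))
30563 - H(w(9, -1)) = 30563 - √(-39 + 36) = 30563 - √(-3) = 30563 - I*√3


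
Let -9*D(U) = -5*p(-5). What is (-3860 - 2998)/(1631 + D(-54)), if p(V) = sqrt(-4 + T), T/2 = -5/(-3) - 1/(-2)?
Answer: -1359025857/323209549 + 154305*sqrt(3)/323209549 ≈ -4.2040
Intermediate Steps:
T = 13/3 (T = 2*(-5/(-3) - 1/(-2)) = 2*(-5*(-1/3) - 1*(-1/2)) = 2*(5/3 + 1/2) = 2*(13/6) = 13/3 ≈ 4.3333)
p(V) = sqrt(3)/3 (p(V) = sqrt(-4 + 13/3) = sqrt(1/3) = sqrt(3)/3)
D(U) = 5*sqrt(3)/27 (D(U) = -(-5)*sqrt(3)/3/9 = -(-5)*sqrt(3)/27 = 5*sqrt(3)/27)
(-3860 - 2998)/(1631 + D(-54)) = (-3860 - 2998)/(1631 + 5*sqrt(3)/27) = -6858/(1631 + 5*sqrt(3)/27)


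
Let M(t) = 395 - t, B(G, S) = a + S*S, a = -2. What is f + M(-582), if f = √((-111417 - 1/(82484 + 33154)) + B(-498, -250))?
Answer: 977 + I*√654152061361074/115638 ≈ 977.0 + 221.18*I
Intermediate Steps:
B(G, S) = -2 + S² (B(G, S) = -2 + S*S = -2 + S²)
f = I*√654152061361074/115638 (f = √((-111417 - 1/(82484 + 33154)) + (-2 + (-250)²)) = √((-111417 - 1/115638) + (-2 + 62500)) = √((-111417 - 1*1/115638) + 62498) = √((-111417 - 1/115638) + 62498) = √(-12884039047/115638 + 62498) = √(-5656895323/115638) = I*√654152061361074/115638 ≈ 221.18*I)
f + M(-582) = I*√654152061361074/115638 + (395 - 1*(-582)) = I*√654152061361074/115638 + (395 + 582) = I*√654152061361074/115638 + 977 = 977 + I*√654152061361074/115638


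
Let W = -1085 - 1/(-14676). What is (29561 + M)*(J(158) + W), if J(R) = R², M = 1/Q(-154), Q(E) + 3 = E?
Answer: 406614188367145/576033 ≈ 7.0589e+8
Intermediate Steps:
Q(E) = -3 + E
M = -1/157 (M = 1/(-3 - 154) = 1/(-157) = -1/157 ≈ -0.0063694)
W = -15923459/14676 (W = -1085 - 1*(-1/14676) = -1085 + 1/14676 = -15923459/14676 ≈ -1085.0)
(29561 + M)*(J(158) + W) = (29561 - 1/157)*(158² - 15923459/14676) = 4641076*(24964 - 15923459/14676)/157 = (4641076/157)*(350448205/14676) = 406614188367145/576033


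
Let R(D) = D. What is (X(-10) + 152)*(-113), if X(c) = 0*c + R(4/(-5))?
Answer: -85428/5 ≈ -17086.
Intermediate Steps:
X(c) = -⅘ (X(c) = 0*c + 4/(-5) = 0 + 4*(-⅕) = 0 - ⅘ = -⅘)
(X(-10) + 152)*(-113) = (-⅘ + 152)*(-113) = (756/5)*(-113) = -85428/5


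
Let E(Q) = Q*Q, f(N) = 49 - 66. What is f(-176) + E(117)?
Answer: 13672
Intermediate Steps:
f(N) = -17
E(Q) = Q²
f(-176) + E(117) = -17 + 117² = -17 + 13689 = 13672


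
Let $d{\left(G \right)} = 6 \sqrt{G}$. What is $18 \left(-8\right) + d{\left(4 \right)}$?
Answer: $-132$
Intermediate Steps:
$18 \left(-8\right) + d{\left(4 \right)} = 18 \left(-8\right) + 6 \sqrt{4} = -144 + 6 \cdot 2 = -144 + 12 = -132$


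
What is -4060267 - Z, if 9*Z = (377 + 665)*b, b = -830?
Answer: -35677543/9 ≈ -3.9642e+6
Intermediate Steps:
Z = -864860/9 (Z = ((377 + 665)*(-830))/9 = (1042*(-830))/9 = (1/9)*(-864860) = -864860/9 ≈ -96096.)
-4060267 - Z = -4060267 - 1*(-864860/9) = -4060267 + 864860/9 = -35677543/9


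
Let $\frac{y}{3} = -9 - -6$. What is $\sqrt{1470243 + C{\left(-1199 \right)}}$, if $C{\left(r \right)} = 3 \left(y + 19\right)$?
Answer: $\sqrt{1470273} \approx 1212.5$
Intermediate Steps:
$y = -9$ ($y = 3 \left(-9 - -6\right) = 3 \left(-9 + 6\right) = 3 \left(-3\right) = -9$)
$C{\left(r \right)} = 30$ ($C{\left(r \right)} = 3 \left(-9 + 19\right) = 3 \cdot 10 = 30$)
$\sqrt{1470243 + C{\left(-1199 \right)}} = \sqrt{1470243 + 30} = \sqrt{1470273}$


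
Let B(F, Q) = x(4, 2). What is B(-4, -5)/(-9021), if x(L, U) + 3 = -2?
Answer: 5/9021 ≈ 0.00055426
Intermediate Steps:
x(L, U) = -5 (x(L, U) = -3 - 2 = -5)
B(F, Q) = -5
B(-4, -5)/(-9021) = -5/(-9021) = -5*(-1/9021) = 5/9021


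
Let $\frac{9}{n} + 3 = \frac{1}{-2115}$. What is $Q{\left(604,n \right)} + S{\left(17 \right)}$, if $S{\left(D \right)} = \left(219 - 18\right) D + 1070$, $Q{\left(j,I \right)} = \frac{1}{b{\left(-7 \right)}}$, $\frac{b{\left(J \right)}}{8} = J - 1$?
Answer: $\frac{287167}{64} \approx 4487.0$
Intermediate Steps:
$b{\left(J \right)} = -8 + 8 J$ ($b{\left(J \right)} = 8 \left(J - 1\right) = 8 \left(-1 + J\right) = -8 + 8 J$)
$n = - \frac{19035}{6346}$ ($n = \frac{9}{-3 + \frac{1}{-2115}} = \frac{9}{-3 - \frac{1}{2115}} = \frac{9}{- \frac{6346}{2115}} = 9 \left(- \frac{2115}{6346}\right) = - \frac{19035}{6346} \approx -2.9995$)
$Q{\left(j,I \right)} = - \frac{1}{64}$ ($Q{\left(j,I \right)} = \frac{1}{-8 + 8 \left(-7\right)} = \frac{1}{-8 - 56} = \frac{1}{-64} = - \frac{1}{64}$)
$S{\left(D \right)} = 1070 + 201 D$ ($S{\left(D \right)} = \left(219 - 18\right) D + 1070 = 201 D + 1070 = 1070 + 201 D$)
$Q{\left(604,n \right)} + S{\left(17 \right)} = - \frac{1}{64} + \left(1070 + 201 \cdot 17\right) = - \frac{1}{64} + \left(1070 + 3417\right) = - \frac{1}{64} + 4487 = \frac{287167}{64}$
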